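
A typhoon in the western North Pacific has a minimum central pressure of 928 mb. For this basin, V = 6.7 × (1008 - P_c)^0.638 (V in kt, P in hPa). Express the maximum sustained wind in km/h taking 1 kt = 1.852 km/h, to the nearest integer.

203 km/h

ΔP = 1008 − 928 = 80 mb.
V ≈ 6.7 × 80^0.638 = 6.7 × 16.375 ≈ 109.710 kt.
109.710 × 1.852 ≈ 203.18 km/h → 203 km/h.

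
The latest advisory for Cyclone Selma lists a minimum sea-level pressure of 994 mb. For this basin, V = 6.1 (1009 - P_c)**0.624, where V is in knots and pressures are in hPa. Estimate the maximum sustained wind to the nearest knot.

33 kt

ΔP = 1009 − 994 = 15 mb.
15^0.624 ≈ 5.419.
V ≈ 6.1 × 5.419 ≈ 33.1 kt.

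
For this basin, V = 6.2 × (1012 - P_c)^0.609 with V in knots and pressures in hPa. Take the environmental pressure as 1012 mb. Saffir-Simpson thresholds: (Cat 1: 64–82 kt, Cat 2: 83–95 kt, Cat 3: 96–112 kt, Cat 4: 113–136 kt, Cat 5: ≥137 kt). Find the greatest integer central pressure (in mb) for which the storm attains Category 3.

922 mb

Category 3 begins at V = 96 kt.
Required ΔP = (96/6.2)^(1/0.609) = 15.484^1.642 ≈ 89.91 mb.
P_c ≤ 1012 − 89.91 = 922.09, so the highest integer P_c is 922 mb.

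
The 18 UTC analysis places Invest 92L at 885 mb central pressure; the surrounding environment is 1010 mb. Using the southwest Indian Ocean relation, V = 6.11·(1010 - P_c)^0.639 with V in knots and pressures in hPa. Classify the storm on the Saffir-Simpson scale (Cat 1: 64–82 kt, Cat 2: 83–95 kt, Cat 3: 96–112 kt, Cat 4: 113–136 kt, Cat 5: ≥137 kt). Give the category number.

ΔP = 1010 − 885 = 125 mb.
V ≈ 6.11 × 125^0.639 = 6.11 × 21.87 ≈ 134 kt.
134 kt falls in the Category 4 band.

4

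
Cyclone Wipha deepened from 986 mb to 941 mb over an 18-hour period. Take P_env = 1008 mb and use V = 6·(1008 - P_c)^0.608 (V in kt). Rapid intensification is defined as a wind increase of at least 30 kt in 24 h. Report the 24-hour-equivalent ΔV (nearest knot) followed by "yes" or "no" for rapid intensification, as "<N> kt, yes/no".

51 kt, yes

V₁: ΔP = 22, V ≈ 6 × 22^0.608 ≈ 39.30 kt.
V₂: ΔP = 67, V ≈ 6 × 67^0.608 ≈ 77.34 kt.
ΔV over 18 h = 38.04 kt → 24 h equivalent = 38.04 × 24/18 ≈ 50.72 kt.
51 kt ≥ 30 kt ⇒ rapid intensification.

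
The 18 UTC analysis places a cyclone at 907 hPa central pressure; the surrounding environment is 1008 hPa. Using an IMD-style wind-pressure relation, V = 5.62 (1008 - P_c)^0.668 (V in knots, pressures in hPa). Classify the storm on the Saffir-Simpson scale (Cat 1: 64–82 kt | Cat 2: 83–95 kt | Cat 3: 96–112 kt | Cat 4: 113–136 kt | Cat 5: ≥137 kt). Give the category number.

ΔP = 1008 − 907 = 101 hPa.
V ≈ 5.62 × 101^0.668 = 5.62 × 21.82 ≈ 123 kt.
123 kt falls in the Category 4 band.

4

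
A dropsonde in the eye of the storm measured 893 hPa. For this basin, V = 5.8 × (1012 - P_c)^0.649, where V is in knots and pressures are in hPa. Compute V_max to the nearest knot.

129 kt

ΔP = 1012 − 893 = 119 hPa.
119^0.649 ≈ 22.235.
V ≈ 5.8 × 22.235 ≈ 129.0 kt.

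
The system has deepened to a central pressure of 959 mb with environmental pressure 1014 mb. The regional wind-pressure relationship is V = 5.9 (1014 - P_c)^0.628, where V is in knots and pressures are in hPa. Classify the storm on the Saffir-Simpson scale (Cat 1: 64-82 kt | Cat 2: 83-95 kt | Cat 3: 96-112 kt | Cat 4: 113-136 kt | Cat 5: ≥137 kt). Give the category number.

1

ΔP = 1014 − 959 = 55 mb.
V ≈ 5.9 × 55^0.628 = 5.9 × 12.39 ≈ 73 kt.
73 kt falls in the Category 1 band.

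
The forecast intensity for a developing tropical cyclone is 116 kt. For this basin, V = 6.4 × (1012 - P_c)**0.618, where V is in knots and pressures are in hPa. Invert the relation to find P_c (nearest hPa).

903 hPa

ΔP = (V / 6.4)^(1/0.618) = (116/6.4)^1.618.
116/6.4 = 18.125; 18.125^1.618 ≈ 108.65 hPa.
P_c = 1012 − 108.65 = 903.35 ≈ 903 hPa.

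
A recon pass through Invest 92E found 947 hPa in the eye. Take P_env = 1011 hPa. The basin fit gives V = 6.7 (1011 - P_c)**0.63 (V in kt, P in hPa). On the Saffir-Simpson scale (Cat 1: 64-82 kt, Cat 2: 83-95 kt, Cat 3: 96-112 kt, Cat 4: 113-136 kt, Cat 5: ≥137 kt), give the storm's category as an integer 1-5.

2

ΔP = 1011 − 947 = 64 hPa.
V ≈ 6.7 × 64^0.63 = 6.7 × 13.74 ≈ 92 kt.
92 kt falls in the Category 2 band.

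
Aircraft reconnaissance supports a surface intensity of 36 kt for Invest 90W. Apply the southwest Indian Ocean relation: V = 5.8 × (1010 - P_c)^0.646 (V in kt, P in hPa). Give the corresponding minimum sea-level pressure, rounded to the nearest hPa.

ΔP = (V / 5.8)^(1/0.646) = (36/5.8)^1.548.
36/5.8 = 6.207; 6.207^1.548 ≈ 16.88 hPa.
P_c = 1010 − 16.88 = 993.12 ≈ 993 hPa.

993 hPa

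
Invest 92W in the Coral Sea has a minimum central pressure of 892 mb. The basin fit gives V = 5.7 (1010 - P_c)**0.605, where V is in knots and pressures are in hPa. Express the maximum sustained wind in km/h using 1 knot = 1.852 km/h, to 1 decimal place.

ΔP = 1010 − 892 = 118 mb.
V ≈ 5.7 × 118^0.605 = 5.7 × 17.926 ≈ 102.179 kt.
102.179 × 1.852 ≈ 189.24 km/h → 189.2 km/h.

189.2 km/h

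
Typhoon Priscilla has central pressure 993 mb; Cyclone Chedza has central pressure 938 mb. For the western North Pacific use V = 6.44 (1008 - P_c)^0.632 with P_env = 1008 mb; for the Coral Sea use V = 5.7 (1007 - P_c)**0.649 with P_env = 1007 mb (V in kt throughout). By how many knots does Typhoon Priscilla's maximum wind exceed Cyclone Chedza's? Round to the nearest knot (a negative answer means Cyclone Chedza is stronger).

-53 kt

Typhoon Priscilla: ΔP = 15; V ≈ 6.44 × 15^0.632 ≈ 35.66 kt.
Cyclone Chedza: ΔP = 69; V ≈ 5.7 × 69^0.649 ≈ 88.98 kt.
Difference ≈ 35.66 − 88.98 = -53.32 → -53 kt.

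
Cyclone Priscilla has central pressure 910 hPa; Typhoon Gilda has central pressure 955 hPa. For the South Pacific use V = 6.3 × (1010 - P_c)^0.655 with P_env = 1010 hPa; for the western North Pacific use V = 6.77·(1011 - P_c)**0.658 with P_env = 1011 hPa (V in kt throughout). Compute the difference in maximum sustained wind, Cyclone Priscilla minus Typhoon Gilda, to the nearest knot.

Cyclone Priscilla: ΔP = 100; V ≈ 6.3 × 100^0.655 ≈ 128.63 kt.
Typhoon Gilda: ΔP = 56; V ≈ 6.77 × 56^0.658 ≈ 95.70 kt.
Difference ≈ 128.63 − 95.70 = 32.93 → 33 kt.

33 kt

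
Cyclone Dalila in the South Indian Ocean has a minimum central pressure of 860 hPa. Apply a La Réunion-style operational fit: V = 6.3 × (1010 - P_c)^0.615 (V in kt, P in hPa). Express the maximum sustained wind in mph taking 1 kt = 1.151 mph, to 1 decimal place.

ΔP = 1010 − 860 = 150 hPa.
V ≈ 6.3 × 150^0.615 = 6.3 × 21.792 ≈ 137.289 kt.
137.289 × 1.151 ≈ 158.02 mph → 158.0 mph.

158.0 mph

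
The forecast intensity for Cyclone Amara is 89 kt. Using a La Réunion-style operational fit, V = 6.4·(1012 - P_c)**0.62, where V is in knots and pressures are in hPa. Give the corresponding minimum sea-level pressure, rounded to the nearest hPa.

942 hPa

ΔP = (V / 6.4)^(1/0.62) = (89/6.4)^1.613.
89/6.4 = 13.906; 13.906^1.613 ≈ 69.81 hPa.
P_c = 1012 − 69.81 = 942.19 ≈ 942 hPa.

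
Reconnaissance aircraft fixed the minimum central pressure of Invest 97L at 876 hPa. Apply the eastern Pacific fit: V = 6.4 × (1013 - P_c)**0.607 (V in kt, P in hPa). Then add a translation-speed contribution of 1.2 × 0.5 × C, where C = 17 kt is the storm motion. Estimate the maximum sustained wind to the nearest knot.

ΔP = 1013 − 876 = 137 hPa.
137^0.607 ≈ 19.815.
V ≈ 6.4 × 19.815 ≈ 126.8 kt.
Translation term: 1.2 × 0.5 × 17 = 10.2 kt.
Corrected V ≈ 137 kt → 137 kt.

137 kt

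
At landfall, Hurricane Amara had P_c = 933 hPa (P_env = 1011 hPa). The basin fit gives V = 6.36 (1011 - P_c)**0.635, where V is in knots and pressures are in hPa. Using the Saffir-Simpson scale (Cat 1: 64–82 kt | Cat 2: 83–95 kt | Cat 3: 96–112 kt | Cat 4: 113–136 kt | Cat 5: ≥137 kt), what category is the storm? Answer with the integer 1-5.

ΔP = 1011 − 933 = 78 hPa.
V ≈ 6.36 × 78^0.635 = 6.36 × 15.90 ≈ 101 kt.
101 kt falls in the Category 3 band.

3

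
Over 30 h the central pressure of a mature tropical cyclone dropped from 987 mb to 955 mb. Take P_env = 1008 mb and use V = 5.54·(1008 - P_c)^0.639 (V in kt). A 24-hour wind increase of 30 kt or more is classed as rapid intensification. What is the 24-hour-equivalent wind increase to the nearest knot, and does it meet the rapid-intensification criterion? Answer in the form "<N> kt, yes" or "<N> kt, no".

V₁: ΔP = 21, V ≈ 5.54 × 21^0.639 ≈ 38.76 kt.
V₂: ΔP = 53, V ≈ 5.54 × 53^0.639 ≈ 70.04 kt.
ΔV over 30 h = 31.28 kt → 24 h equivalent = 31.28 × 24/30 ≈ 25.02 kt.
25 kt < 30 kt ⇒ not rapid intensification.

25 kt, no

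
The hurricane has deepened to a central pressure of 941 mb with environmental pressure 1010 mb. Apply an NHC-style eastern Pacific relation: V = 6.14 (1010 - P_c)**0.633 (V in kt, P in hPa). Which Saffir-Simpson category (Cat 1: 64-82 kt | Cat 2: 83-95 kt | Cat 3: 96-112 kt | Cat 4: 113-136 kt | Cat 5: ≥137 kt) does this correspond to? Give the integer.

ΔP = 1010 − 941 = 69 mb.
V ≈ 6.14 × 69^0.633 = 6.14 × 14.59 ≈ 90 kt.
90 kt falls in the Category 2 band.

2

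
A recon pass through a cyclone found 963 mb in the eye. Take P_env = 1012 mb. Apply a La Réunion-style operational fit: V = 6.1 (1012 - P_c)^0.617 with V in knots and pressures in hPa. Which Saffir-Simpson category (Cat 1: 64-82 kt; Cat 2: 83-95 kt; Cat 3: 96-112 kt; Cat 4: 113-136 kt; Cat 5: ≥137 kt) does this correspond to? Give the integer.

ΔP = 1012 − 963 = 49 mb.
V ≈ 6.1 × 49^0.617 = 6.1 × 11.04 ≈ 67 kt.
67 kt falls in the Category 1 band.

1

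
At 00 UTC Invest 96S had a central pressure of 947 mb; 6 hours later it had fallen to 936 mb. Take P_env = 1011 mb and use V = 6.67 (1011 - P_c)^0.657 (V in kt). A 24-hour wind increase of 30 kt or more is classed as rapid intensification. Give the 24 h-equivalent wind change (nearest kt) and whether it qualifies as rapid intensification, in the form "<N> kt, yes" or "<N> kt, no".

45 kt, yes

V₁: ΔP = 64, V ≈ 6.67 × 64^0.657 ≈ 102.51 kt.
V₂: ΔP = 75, V ≈ 6.67 × 75^0.657 ≈ 113.77 kt.
ΔV over 6 h = 11.26 kt → 24 h equivalent = 11.26 × 24/6 ≈ 45.04 kt.
45 kt ≥ 30 kt ⇒ rapid intensification.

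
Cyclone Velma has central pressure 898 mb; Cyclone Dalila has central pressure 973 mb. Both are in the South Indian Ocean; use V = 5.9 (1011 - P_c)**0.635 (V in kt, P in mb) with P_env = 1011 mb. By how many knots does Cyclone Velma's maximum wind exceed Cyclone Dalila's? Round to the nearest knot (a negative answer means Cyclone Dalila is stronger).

Cyclone Velma: ΔP = 113; V ≈ 5.9 × 113^0.635 ≈ 118.73 kt.
Cyclone Dalila: ΔP = 38; V ≈ 5.9 × 38^0.635 ≈ 59.43 kt.
Difference ≈ 118.73 − 59.43 = 59.30 → 59 kt.

59 kt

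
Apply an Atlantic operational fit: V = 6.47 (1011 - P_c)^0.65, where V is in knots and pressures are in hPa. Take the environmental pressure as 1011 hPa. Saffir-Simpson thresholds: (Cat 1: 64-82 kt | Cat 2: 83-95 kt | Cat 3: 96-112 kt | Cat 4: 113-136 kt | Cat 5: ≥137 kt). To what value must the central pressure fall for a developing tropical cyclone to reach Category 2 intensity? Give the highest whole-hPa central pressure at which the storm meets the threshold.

960 hPa

Category 2 begins at V = 83 kt.
Required ΔP = (83/6.47)^(1/0.65) = 12.828^1.538 ≈ 50.69 hPa.
P_c ≤ 1011 − 50.69 = 960.31, so the highest integer P_c is 960 hPa.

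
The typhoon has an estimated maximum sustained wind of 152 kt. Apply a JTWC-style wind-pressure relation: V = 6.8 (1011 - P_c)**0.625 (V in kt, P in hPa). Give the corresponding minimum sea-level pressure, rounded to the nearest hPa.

867 hPa

ΔP = (V / 6.8)^(1/0.625) = (152/6.8)^1.600.
152/6.8 = 22.353; 22.353^1.600 ≈ 144.19 hPa.
P_c = 1011 − 144.19 = 866.81 ≈ 867 hPa.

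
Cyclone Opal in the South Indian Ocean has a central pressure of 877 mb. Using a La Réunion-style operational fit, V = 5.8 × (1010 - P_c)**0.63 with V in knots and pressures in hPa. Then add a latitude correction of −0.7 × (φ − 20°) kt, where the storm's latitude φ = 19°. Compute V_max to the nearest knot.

ΔP = 1010 − 877 = 133 mb.
133^0.63 ≈ 21.778.
V ≈ 5.8 × 21.778 ≈ 126.3 kt.
Latitude correction: −0.7 × (19 − 20) = 0.7 kt.
Corrected V ≈ 127 kt → 127 kt.

127 kt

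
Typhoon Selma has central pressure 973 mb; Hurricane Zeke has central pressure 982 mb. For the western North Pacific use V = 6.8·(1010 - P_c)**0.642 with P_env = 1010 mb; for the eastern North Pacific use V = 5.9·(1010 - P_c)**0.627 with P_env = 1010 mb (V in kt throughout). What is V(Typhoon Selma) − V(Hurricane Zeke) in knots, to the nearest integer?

Typhoon Selma: ΔP = 37; V ≈ 6.8 × 37^0.642 ≈ 69.07 kt.
Hurricane Zeke: ΔP = 28; V ≈ 5.9 × 28^0.627 ≈ 47.67 kt.
Difference ≈ 69.07 − 47.67 = 21.40 → 21 kt.

21 kt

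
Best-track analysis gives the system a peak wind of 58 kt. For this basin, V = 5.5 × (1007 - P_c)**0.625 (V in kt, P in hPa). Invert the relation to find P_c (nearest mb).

964 mb

ΔP = (V / 5.5)^(1/0.625) = (58/5.5)^1.600.
58/5.5 = 10.545; 10.545^1.600 ≈ 43.34 mb.
P_c = 1007 − 43.34 = 963.66 ≈ 964 mb.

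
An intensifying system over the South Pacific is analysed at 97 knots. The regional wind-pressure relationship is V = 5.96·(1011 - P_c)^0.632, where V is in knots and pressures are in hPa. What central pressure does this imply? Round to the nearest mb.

ΔP = (V / 5.96)^(1/0.632) = (97/5.96)^1.582.
97/5.96 = 16.275; 16.275^1.582 ≈ 82.60 mb.
P_c = 1011 − 82.60 = 928.40 ≈ 928 mb.

928 mb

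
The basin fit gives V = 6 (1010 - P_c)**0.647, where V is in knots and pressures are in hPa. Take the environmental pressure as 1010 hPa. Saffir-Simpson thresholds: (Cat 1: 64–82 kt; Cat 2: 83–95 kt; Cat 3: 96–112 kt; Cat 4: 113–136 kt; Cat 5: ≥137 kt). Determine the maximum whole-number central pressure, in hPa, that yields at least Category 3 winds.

937 hPa

Category 3 begins at V = 96 kt.
Required ΔP = (96/6)^(1/0.647) = 16.000^1.546 ≈ 72.62 hPa.
P_c ≤ 1010 − 72.62 = 937.38, so the highest integer P_c is 937 hPa.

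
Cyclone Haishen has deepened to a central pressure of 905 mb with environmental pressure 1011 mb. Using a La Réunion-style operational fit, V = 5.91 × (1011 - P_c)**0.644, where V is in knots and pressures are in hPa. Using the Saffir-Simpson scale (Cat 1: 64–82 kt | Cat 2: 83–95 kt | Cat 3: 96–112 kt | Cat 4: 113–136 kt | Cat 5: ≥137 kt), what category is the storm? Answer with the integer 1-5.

ΔP = 1011 − 905 = 106 mb.
V ≈ 5.91 × 106^0.644 = 5.91 × 20.15 ≈ 119 kt.
119 kt falls in the Category 4 band.

4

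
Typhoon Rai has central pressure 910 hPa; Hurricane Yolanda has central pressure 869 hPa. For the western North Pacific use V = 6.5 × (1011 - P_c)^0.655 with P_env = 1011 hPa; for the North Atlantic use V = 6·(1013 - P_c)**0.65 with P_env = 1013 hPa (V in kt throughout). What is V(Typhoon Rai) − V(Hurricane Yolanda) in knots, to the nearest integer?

Typhoon Rai: ΔP = 101; V ≈ 6.5 × 101^0.655 ≈ 133.58 kt.
Hurricane Yolanda: ΔP = 144; V ≈ 6 × 144^0.65 ≈ 151.74 kt.
Difference ≈ 133.58 − 151.74 = -18.16 → -18 kt.

-18 kt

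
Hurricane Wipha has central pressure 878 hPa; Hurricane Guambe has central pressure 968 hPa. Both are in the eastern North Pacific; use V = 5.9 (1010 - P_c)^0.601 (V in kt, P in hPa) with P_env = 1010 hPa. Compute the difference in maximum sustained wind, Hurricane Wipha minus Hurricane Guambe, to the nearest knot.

55 kt

Hurricane Wipha: ΔP = 132; V ≈ 5.9 × 132^0.601 ≈ 111.00 kt.
Hurricane Guambe: ΔP = 42; V ≈ 5.9 × 42^0.601 ≈ 55.77 kt.
Difference ≈ 111.00 − 55.77 = 55.23 → 55 kt.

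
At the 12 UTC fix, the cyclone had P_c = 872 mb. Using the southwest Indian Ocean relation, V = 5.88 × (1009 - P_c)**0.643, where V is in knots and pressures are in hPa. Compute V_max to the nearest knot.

ΔP = 1009 − 872 = 137 mb.
137^0.643 ≈ 23.654.
V ≈ 5.88 × 23.654 ≈ 139.1 kt.

139 kt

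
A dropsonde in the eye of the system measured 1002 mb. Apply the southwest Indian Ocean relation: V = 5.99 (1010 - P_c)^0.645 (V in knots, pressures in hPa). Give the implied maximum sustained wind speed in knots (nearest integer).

23 kt

ΔP = 1010 − 1002 = 8 mb.
8^0.645 ≈ 3.824.
V ≈ 5.99 × 3.824 ≈ 22.9 kt.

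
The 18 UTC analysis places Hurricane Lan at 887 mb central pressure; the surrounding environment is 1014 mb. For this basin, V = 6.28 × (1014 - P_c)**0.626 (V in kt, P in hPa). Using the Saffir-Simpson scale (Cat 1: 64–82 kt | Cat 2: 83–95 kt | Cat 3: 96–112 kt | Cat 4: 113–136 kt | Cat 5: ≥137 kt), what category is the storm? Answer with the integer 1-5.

ΔP = 1014 − 887 = 127 mb.
V ≈ 6.28 × 127^0.626 = 6.28 × 20.75 ≈ 130 kt.
130 kt falls in the Category 4 band.

4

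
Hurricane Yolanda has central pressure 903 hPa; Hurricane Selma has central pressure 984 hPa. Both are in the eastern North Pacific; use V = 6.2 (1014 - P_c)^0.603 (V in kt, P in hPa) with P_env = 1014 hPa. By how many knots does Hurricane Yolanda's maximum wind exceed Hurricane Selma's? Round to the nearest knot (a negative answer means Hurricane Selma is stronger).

Hurricane Yolanda: ΔP = 111; V ≈ 6.2 × 111^0.603 ≈ 106.10 kt.
Hurricane Selma: ΔP = 30; V ≈ 6.2 × 30^0.603 ≈ 48.21 kt.
Difference ≈ 106.10 − 48.21 = 57.89 → 58 kt.

58 kt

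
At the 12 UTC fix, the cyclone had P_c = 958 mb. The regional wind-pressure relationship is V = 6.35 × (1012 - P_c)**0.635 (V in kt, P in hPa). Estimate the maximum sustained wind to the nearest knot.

80 kt

ΔP = 1012 − 958 = 54 mb.
54^0.635 ≈ 12.591.
V ≈ 6.35 × 12.591 ≈ 80.0 kt.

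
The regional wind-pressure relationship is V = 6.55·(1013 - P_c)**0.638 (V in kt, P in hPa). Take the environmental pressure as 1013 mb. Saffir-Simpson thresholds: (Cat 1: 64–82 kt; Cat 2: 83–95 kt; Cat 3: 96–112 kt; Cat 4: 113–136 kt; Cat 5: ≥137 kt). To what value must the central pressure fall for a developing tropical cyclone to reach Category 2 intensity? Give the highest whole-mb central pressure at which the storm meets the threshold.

Category 2 begins at V = 83 kt.
Required ΔP = (83/6.55)^(1/0.638) = 12.672^1.567 ≈ 53.53 mb.
P_c ≤ 1013 − 53.53 = 959.47, so the highest integer P_c is 959 mb.

959 mb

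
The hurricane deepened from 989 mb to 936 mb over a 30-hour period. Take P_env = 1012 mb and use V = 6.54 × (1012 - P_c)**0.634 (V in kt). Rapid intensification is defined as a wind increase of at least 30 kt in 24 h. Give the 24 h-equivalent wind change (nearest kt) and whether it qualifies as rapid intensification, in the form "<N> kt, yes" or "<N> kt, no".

V₁: ΔP = 23, V ≈ 6.54 × 23^0.634 ≈ 47.74 kt.
V₂: ΔP = 76, V ≈ 6.54 × 76^0.634 ≈ 101.86 kt.
ΔV over 30 h = 54.12 kt → 24 h equivalent = 54.12 × 24/30 ≈ 43.30 kt.
43 kt ≥ 30 kt ⇒ rapid intensification.

43 kt, yes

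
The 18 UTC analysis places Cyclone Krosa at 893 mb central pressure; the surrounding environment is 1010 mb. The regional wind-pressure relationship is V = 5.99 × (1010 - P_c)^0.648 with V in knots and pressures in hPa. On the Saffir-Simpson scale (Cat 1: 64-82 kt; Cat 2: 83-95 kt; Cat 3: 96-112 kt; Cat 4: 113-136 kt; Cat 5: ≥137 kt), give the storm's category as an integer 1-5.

4

ΔP = 1010 − 893 = 117 mb.
V ≈ 5.99 × 117^0.648 = 5.99 × 21.89 ≈ 131 kt.
131 kt falls in the Category 4 band.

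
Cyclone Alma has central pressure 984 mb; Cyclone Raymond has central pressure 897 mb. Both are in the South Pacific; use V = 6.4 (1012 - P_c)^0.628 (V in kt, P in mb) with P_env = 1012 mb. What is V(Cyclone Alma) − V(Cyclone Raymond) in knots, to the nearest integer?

-74 kt

Cyclone Alma: ΔP = 28; V ≈ 6.4 × 28^0.628 ≈ 51.88 kt.
Cyclone Raymond: ΔP = 115; V ≈ 6.4 × 115^0.628 ≈ 125.98 kt.
Difference ≈ 51.88 − 125.98 = -74.10 → -74 kt.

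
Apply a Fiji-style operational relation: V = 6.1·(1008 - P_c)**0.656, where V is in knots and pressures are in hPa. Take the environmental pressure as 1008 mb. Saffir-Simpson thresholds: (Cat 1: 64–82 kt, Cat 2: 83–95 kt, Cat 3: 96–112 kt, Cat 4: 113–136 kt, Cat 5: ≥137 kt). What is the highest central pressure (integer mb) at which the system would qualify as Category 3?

941 mb

Category 3 begins at V = 96 kt.
Required ΔP = (96/6.1)^(1/0.656) = 15.738^1.524 ≈ 66.77 mb.
P_c ≤ 1008 − 66.77 = 941.23, so the highest integer P_c is 941 mb.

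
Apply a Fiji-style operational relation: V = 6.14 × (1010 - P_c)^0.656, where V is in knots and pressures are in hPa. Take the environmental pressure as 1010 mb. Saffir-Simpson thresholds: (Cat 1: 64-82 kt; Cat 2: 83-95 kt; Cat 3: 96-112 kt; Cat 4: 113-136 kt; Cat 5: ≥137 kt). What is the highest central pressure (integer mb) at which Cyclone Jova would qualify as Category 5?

896 mb

Category 5 begins at V = 137 kt.
Required ΔP = (137/6.14)^(1/0.656) = 22.313^1.524 ≈ 113.69 mb.
P_c ≤ 1010 − 113.69 = 896.31, so the highest integer P_c is 896 mb.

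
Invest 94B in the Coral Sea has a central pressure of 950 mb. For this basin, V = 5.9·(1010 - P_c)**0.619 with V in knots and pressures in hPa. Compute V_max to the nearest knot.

74 kt

ΔP = 1010 − 950 = 60 mb.
60^0.619 ≈ 12.609.
V ≈ 5.9 × 12.609 ≈ 74.4 kt.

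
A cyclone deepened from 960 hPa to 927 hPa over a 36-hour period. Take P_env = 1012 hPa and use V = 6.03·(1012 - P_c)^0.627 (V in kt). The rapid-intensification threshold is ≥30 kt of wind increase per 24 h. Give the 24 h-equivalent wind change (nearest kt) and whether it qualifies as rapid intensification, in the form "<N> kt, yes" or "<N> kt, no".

V₁: ΔP = 52, V ≈ 6.03 × 52^0.627 ≈ 71.82 kt.
V₂: ΔP = 85, V ≈ 6.03 × 85^0.627 ≈ 97.74 kt.
ΔV over 36 h = 25.92 kt → 24 h equivalent = 25.92 × 24/36 ≈ 17.28 kt.
17 kt < 30 kt ⇒ not rapid intensification.

17 kt, no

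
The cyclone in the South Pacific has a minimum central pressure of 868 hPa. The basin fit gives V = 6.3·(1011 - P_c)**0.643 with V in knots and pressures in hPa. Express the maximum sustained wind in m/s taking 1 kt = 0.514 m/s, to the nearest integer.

ΔP = 1011 − 868 = 143 hPa.
V ≈ 6.3 × 143^0.643 = 6.3 × 24.315 ≈ 153.187 kt.
153.187 × 0.514 ≈ 78.74 m/s → 79 m/s.

79 m/s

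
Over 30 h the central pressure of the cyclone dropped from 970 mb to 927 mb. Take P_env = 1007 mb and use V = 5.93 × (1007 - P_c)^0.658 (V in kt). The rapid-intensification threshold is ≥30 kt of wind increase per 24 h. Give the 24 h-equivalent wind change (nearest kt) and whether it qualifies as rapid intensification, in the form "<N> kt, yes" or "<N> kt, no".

V₁: ΔP = 37, V ≈ 5.93 × 37^0.658 ≈ 63.82 kt.
V₂: ΔP = 80, V ≈ 5.93 × 80^0.658 ≈ 106.00 kt.
ΔV over 30 h = 42.18 kt → 24 h equivalent = 42.18 × 24/30 ≈ 33.74 kt.
34 kt ≥ 30 kt ⇒ rapid intensification.

34 kt, yes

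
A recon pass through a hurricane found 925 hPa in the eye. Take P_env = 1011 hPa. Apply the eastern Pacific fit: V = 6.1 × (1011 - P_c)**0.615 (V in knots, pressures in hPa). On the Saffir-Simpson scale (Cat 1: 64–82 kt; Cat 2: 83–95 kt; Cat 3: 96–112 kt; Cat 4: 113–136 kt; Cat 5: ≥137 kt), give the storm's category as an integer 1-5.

ΔP = 1011 − 925 = 86 hPa.
V ≈ 6.1 × 86^0.615 = 6.1 × 15.48 ≈ 94 kt.
94 kt falls in the Category 2 band.

2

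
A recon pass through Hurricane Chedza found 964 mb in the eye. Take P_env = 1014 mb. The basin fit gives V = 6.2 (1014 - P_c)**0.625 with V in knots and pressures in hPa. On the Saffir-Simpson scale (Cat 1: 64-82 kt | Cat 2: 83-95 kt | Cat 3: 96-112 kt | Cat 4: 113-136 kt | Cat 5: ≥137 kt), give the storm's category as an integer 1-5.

ΔP = 1014 − 964 = 50 mb.
V ≈ 6.2 × 50^0.625 = 6.2 × 11.53 ≈ 71 kt.
71 kt falls in the Category 1 band.

1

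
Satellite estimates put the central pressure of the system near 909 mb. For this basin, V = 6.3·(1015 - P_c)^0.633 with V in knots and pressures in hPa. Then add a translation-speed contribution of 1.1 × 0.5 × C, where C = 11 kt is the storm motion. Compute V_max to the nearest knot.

127 kt

ΔP = 1015 − 909 = 106 mb.
106^0.633 ≈ 19.143.
V ≈ 6.3 × 19.143 ≈ 120.6 kt.
Translation term: 1.1 × 0.5 × 11 = 6.05 kt.
Corrected V ≈ 126.65 kt → 127 kt.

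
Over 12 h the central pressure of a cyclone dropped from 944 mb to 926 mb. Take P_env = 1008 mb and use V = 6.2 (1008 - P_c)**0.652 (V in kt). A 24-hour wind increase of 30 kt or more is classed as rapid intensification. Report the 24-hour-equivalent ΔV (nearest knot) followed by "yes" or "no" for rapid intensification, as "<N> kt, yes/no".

33 kt, yes

V₁: ΔP = 64, V ≈ 6.2 × 64^0.652 ≈ 93.33 kt.
V₂: ΔP = 82, V ≈ 6.2 × 82^0.652 ≈ 109.70 kt.
ΔV over 12 h = 16.37 kt → 24 h equivalent = 16.37 × 24/12 ≈ 32.74 kt.
33 kt ≥ 30 kt ⇒ rapid intensification.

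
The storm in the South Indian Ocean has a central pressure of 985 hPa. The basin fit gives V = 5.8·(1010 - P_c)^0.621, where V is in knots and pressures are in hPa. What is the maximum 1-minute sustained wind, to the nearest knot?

ΔP = 1010 − 985 = 25 hPa.
25^0.621 ≈ 7.381.
V ≈ 5.8 × 7.381 ≈ 42.8 kt.

43 kt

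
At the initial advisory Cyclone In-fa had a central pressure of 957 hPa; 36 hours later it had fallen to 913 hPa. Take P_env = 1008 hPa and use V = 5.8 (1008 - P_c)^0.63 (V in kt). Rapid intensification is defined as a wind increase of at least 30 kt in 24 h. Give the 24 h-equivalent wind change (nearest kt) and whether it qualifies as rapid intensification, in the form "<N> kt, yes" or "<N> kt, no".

22 kt, no

V₁: ΔP = 51, V ≈ 5.8 × 51^0.63 ≈ 69.06 kt.
V₂: ΔP = 95, V ≈ 5.8 × 95^0.63 ≈ 102.19 kt.
ΔV over 36 h = 33.13 kt → 24 h equivalent = 33.13 × 24/36 ≈ 22.09 kt.
22 kt < 30 kt ⇒ not rapid intensification.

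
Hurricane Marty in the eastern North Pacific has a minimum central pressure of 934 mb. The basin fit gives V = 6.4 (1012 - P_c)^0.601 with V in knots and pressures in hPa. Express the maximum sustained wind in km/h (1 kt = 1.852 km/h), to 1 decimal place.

ΔP = 1012 − 934 = 78 mb.
V ≈ 6.4 × 78^0.601 = 6.4 × 13.714 ≈ 87.767 kt.
87.767 × 1.852 ≈ 162.54 km/h → 162.5 km/h.

162.5 km/h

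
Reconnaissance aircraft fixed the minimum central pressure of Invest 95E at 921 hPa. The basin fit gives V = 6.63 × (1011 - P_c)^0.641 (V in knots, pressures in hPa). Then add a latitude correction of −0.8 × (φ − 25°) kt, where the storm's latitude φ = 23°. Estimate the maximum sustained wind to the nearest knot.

120 kt

ΔP = 1011 − 921 = 90 hPa.
90^0.641 ≈ 17.892.
V ≈ 6.63 × 17.892 ≈ 118.6 kt.
Latitude correction: −0.8 × (23 − 25) = 1.6 kt.
Corrected V ≈ 120.2 kt → 120 kt.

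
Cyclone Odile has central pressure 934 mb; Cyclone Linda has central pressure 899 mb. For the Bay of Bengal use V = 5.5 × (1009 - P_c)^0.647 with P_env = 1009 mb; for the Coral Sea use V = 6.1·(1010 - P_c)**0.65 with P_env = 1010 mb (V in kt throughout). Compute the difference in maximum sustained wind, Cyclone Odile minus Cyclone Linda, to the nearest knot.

Cyclone Odile: ΔP = 75; V ≈ 5.5 × 75^0.647 ≈ 89.85 kt.
Cyclone Linda: ΔP = 111; V ≈ 6.1 × 111^0.65 ≈ 130.25 kt.
Difference ≈ 89.85 − 130.25 = -40.40 → -40 kt.

-40 kt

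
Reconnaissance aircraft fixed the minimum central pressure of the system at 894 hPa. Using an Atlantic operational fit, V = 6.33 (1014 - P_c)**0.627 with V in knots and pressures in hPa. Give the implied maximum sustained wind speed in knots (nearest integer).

ΔP = 1014 − 894 = 120 hPa.
120^0.627 ≈ 20.121.
V ≈ 6.33 × 20.121 ≈ 127.4 kt.

127 kt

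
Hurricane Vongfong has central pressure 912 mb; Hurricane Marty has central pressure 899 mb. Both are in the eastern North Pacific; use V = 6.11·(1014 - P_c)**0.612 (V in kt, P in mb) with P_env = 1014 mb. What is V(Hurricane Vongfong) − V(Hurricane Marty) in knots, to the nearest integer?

-8 kt

Hurricane Vongfong: ΔP = 102; V ≈ 6.11 × 102^0.612 ≈ 103.59 kt.
Hurricane Marty: ΔP = 115; V ≈ 6.11 × 115^0.612 ≈ 111.48 kt.
Difference ≈ 103.59 − 111.48 = -7.89 → -8 kt.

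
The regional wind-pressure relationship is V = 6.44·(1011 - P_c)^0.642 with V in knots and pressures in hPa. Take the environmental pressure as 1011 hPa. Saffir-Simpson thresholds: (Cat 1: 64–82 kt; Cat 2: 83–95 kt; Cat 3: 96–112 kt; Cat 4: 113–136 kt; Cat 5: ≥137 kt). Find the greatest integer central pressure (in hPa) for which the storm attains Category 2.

957 hPa

Category 2 begins at V = 83 kt.
Required ΔP = (83/6.44)^(1/0.642) = 12.888^1.558 ≈ 53.61 hPa.
P_c ≤ 1011 − 53.61 = 957.39, so the highest integer P_c is 957 hPa.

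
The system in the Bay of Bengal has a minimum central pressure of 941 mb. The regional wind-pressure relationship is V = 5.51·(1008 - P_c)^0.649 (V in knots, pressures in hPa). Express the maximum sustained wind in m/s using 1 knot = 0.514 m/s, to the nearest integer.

43 m/s

ΔP = 1008 − 941 = 67 mb.
V ≈ 5.51 × 67^0.649 = 5.51 × 15.315 ≈ 84.387 kt.
84.387 × 0.514 ≈ 43.37 m/s → 43 m/s.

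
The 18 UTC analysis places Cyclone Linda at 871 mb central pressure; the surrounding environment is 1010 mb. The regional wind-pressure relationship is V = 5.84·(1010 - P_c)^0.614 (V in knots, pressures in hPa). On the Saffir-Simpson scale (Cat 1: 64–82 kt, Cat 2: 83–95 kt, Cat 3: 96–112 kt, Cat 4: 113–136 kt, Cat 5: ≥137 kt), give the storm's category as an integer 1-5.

4

ΔP = 1010 − 871 = 139 mb.
V ≈ 5.84 × 139^0.614 = 5.84 × 20.69 ≈ 121 kt.
121 kt falls in the Category 4 band.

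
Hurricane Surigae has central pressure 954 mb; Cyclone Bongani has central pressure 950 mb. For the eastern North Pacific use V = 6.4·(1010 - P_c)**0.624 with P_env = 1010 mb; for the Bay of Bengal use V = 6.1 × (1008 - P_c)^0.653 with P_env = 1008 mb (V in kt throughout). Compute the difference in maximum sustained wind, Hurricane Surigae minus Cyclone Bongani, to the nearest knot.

-8 kt

Hurricane Surigae: ΔP = 56; V ≈ 6.4 × 56^0.624 ≈ 78.89 kt.
Cyclone Bongani: ΔP = 58; V ≈ 6.1 × 58^0.653 ≈ 86.47 kt.
Difference ≈ 78.89 − 86.47 = -7.58 → -8 kt.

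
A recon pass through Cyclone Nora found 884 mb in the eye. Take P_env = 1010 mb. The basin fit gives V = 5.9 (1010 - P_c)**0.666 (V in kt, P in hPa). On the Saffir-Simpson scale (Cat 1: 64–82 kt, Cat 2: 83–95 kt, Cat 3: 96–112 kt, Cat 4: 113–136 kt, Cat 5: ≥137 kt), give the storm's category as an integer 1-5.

ΔP = 1010 − 884 = 126 mb.
V ≈ 5.9 × 126^0.666 = 5.9 × 25.05 ≈ 148 kt.
148 kt falls in the Category 5 band.

5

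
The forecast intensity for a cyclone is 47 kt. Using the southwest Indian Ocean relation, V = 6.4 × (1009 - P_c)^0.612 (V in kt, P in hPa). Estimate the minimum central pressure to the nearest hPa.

ΔP = (V / 6.4)^(1/0.612) = (47/6.4)^1.634.
47/6.4 = 7.344; 7.344^1.634 ≈ 26.00 hPa.
P_c = 1009 − 26.00 = 983.00 ≈ 983 hPa.

983 hPa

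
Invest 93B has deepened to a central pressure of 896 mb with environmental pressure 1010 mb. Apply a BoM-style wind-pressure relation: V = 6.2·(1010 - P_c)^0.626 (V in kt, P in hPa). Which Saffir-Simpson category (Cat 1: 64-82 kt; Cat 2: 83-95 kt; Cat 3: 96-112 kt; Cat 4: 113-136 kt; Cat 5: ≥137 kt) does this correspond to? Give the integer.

ΔP = 1010 − 896 = 114 mb.
V ≈ 6.2 × 114^0.626 = 6.2 × 19.39 ≈ 120 kt.
120 kt falls in the Category 4 band.

4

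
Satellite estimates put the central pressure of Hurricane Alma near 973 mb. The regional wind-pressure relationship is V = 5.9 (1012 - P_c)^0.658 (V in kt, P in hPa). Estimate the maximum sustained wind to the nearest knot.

66 kt

ΔP = 1012 − 973 = 39 mb.
39^0.658 ≈ 11.141.
V ≈ 5.9 × 11.141 ≈ 65.7 kt.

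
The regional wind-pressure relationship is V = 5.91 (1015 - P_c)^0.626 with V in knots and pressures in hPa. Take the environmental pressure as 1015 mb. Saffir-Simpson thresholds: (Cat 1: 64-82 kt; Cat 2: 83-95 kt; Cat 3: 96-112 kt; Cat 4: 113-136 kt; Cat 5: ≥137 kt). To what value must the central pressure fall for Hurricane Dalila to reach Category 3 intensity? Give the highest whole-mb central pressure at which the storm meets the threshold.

Category 3 begins at V = 96 kt.
Required ΔP = (96/5.91)^(1/0.626) = 16.244^1.597 ≈ 85.90 mb.
P_c ≤ 1015 − 85.90 = 929.10, so the highest integer P_c is 929 mb.

929 mb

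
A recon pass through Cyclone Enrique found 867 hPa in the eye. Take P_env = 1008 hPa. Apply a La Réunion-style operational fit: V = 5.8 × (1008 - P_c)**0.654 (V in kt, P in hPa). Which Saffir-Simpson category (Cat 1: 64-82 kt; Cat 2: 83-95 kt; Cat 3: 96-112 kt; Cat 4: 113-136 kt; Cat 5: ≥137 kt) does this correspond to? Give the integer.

ΔP = 1008 − 867 = 141 hPa.
V ≈ 5.8 × 141^0.654 = 5.8 × 25.44 ≈ 148 kt.
148 kt falls in the Category 5 band.

5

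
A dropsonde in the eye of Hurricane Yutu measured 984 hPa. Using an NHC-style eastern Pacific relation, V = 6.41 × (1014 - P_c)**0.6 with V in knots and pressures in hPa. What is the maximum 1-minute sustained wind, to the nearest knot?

ΔP = 1014 − 984 = 30 hPa.
30^0.6 ≈ 7.696.
V ≈ 6.41 × 7.696 ≈ 49.3 kt.

49 kt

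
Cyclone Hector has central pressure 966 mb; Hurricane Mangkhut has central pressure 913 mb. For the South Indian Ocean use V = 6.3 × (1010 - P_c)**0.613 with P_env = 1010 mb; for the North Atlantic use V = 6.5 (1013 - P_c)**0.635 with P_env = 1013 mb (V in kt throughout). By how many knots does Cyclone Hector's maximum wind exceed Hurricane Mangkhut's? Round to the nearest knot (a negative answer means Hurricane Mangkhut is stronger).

-57 kt

Cyclone Hector: ΔP = 44; V ≈ 6.3 × 44^0.613 ≈ 64.09 kt.
Hurricane Mangkhut: ΔP = 100; V ≈ 6.5 × 100^0.635 ≈ 121.04 kt.
Difference ≈ 64.09 − 121.04 = -56.95 → -57 kt.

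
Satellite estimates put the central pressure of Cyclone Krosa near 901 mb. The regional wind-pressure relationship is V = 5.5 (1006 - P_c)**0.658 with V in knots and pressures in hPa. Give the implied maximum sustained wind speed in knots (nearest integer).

ΔP = 1006 − 901 = 105 mb.
105^0.658 ≈ 21.377.
V ≈ 5.5 × 21.377 ≈ 117.6 kt.

118 kt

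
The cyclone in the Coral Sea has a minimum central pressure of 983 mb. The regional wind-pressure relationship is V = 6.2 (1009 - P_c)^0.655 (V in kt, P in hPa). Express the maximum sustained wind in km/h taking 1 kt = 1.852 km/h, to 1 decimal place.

97.0 km/h

ΔP = 1009 − 983 = 26 mb.
V ≈ 6.2 × 26^0.655 = 6.2 × 8.449 ≈ 52.384 kt.
52.384 × 1.852 ≈ 97.02 km/h → 97.0 km/h.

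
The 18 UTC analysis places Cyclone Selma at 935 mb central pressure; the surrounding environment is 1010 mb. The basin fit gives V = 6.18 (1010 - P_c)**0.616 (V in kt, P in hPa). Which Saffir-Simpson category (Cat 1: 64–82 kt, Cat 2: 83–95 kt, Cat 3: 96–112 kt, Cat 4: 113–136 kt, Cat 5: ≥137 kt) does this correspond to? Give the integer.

2

ΔP = 1010 − 935 = 75 mb.
V ≈ 6.18 × 75^0.616 = 6.18 × 14.29 ≈ 88 kt.
88 kt falls in the Category 2 band.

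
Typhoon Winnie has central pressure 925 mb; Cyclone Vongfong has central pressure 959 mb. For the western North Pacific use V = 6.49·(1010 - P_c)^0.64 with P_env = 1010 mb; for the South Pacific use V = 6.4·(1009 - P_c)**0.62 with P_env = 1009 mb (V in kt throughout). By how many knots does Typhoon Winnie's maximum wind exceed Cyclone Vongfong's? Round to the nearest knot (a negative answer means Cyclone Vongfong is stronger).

39 kt

Typhoon Winnie: ΔP = 85; V ≈ 6.49 × 85^0.64 ≈ 111.45 kt.
Cyclone Vongfong: ΔP = 50; V ≈ 6.4 × 50^0.62 ≈ 72.37 kt.
Difference ≈ 111.45 − 72.37 = 39.08 → 39 kt.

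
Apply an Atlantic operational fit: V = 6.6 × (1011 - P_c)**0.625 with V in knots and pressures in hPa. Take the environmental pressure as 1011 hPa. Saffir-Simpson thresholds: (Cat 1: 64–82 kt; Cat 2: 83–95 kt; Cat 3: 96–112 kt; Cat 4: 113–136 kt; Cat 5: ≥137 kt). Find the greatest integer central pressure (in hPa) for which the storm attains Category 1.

Category 1 begins at V = 64 kt.
Required ΔP = (64/6.6)^(1/0.625) = 9.697^1.600 ≈ 37.90 hPa.
P_c ≤ 1011 − 37.90 = 973.10, so the highest integer P_c is 973 hPa.

973 hPa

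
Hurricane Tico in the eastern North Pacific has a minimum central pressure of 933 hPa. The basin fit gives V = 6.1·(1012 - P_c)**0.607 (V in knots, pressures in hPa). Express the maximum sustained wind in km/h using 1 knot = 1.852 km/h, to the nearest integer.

ΔP = 1012 − 933 = 79 hPa.
V ≈ 6.1 × 79^0.607 = 6.1 × 14.186 ≈ 86.535 kt.
86.535 × 1.852 ≈ 160.26 km/h → 160 km/h.

160 km/h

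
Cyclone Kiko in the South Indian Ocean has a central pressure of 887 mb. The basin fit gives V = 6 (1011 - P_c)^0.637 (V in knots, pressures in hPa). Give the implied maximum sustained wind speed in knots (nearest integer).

129 kt

ΔP = 1011 − 887 = 124 mb.
124^0.637 ≈ 21.553.
V ≈ 6 × 21.553 ≈ 129.3 kt.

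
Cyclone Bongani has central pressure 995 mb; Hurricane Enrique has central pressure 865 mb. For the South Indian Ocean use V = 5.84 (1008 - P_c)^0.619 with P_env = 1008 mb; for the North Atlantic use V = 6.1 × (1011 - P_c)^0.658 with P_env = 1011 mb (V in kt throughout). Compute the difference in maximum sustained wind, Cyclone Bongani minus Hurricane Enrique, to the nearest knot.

-133 kt

Cyclone Bongani: ΔP = 13; V ≈ 5.84 × 13^0.619 ≈ 28.57 kt.
Hurricane Enrique: ΔP = 146; V ≈ 6.1 × 146^0.658 ≈ 161.98 kt.
Difference ≈ 28.57 − 161.98 = -133.41 → -133 kt.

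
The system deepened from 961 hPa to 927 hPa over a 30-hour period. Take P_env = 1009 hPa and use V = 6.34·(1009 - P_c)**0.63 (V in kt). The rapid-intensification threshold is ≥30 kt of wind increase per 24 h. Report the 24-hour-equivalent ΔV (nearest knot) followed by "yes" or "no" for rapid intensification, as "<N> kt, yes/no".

V₁: ΔP = 48, V ≈ 6.34 × 48^0.63 ≈ 72.66 kt.
V₂: ΔP = 82, V ≈ 6.34 × 82^0.63 ≈ 101.81 kt.
ΔV over 30 h = 29.15 kt → 24 h equivalent = 29.15 × 24/30 ≈ 23.32 kt.
23 kt < 30 kt ⇒ not rapid intensification.

23 kt, no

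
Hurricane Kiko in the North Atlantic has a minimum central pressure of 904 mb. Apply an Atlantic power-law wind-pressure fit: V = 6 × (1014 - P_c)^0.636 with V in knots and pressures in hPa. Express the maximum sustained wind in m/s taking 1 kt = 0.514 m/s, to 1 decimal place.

ΔP = 1014 − 904 = 110 mb.
V ≈ 6 × 110^0.636 = 6 × 19.876 ≈ 119.255 kt.
119.255 × 0.514 ≈ 61.30 m/s → 61.3 m/s.

61.3 m/s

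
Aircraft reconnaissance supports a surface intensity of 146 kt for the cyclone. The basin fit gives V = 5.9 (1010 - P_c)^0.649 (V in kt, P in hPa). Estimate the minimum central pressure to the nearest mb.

870 mb

ΔP = (V / 5.9)^(1/0.649) = (146/5.9)^1.541.
146/5.9 = 24.746; 24.746^1.541 ≈ 140.33 mb.
P_c = 1010 − 140.33 = 869.67 ≈ 870 mb.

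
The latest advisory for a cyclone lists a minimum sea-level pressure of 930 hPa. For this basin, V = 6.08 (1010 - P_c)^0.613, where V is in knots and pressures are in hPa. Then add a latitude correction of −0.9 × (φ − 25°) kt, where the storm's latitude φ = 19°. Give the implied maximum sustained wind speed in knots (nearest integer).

ΔP = 1010 − 930 = 80 hPa.
80^0.613 ≈ 14.676.
V ≈ 6.08 × 14.676 ≈ 89.2 kt.
Latitude correction: −0.9 × (19 − 25) = 5.4 kt.
Corrected V ≈ 94.6 kt → 95 kt.

95 kt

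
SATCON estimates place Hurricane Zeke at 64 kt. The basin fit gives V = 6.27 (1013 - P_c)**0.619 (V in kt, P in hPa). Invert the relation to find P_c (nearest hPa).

970 hPa

ΔP = (V / 6.27)^(1/0.619) = (64/6.27)^1.616.
64/6.27 = 10.207; 10.207^1.616 ≈ 42.65 hPa.
P_c = 1013 − 42.65 = 970.35 ≈ 970 hPa.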